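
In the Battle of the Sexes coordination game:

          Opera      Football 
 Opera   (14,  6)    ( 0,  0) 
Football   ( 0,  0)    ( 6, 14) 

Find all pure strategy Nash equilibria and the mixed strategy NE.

Pure NE: (Opera, Opera) and (Football, Football); Mixed NE: p = 0.7, q = 0.3

Work:
Check pure NE:
(Opera, Opera): (14, 6) - no unilateral deviation beneficial
(Football, Football): (6, 14) - no unilateral deviation beneficial
Mixed NE: P1 plays Opera with p = 0.7, P2 plays Opera with q = 0.3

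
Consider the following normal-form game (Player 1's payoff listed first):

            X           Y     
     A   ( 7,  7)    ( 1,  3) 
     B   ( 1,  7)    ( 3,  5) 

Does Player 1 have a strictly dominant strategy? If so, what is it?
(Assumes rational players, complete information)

No strictly dominant strategy exists for Player 1

Work:
A strategy strictly dominates another if it gives a strictly higher payoff against every opponent action. Compare each pair of P1's strategies column-by-column:
  A vs B: [7 vs 1, 1 vs 3] → A does not strictly dominate B (column Y: 1 ≤ 3)
  B vs A: [1 vs 7, 3 vs 1] → B does not strictly dominate A (column X: 1 ≤ 7)
No single strategy strictly dominates all others → no strictly dominant strategy.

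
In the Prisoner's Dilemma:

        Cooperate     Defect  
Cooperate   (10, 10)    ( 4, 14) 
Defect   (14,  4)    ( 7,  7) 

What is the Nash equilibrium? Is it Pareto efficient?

(Defect, Defect) is NE; not Pareto efficient

Work:
Defect dominates Cooperate for both players:
If P2 cooperates: Defect (14) > Cooperate (10)
If P2 defects: Defect (7) > Cooperate (4)
NE: (Defect, Defect) with payoff (7, 7)
But (Cooperate, Cooperate) = (10, 10) Pareto dominates (7, 7)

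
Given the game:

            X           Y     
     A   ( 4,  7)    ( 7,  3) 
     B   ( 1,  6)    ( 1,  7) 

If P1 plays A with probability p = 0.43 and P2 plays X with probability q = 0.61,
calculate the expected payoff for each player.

E[P1] = 2.7931, E[P2] = 5.9815

Work:
E[P1] = p·q·π₁(A,X) + p·(1-q)·π₁(A,Y) + (1-p)·q·π₁(B,X) + (1-p)·(1-q)·π₁(B,Y)
= 0.43·0.61·4 + 0.43·0.39·7 + 0.57·0.61·1 + 0.57·0.39·1
= 2.7931

E[P2] = 5.9815 (similar calculation)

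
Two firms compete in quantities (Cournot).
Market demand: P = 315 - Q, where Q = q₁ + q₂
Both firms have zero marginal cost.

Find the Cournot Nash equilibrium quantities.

q₁* = q₂* = 105.0; P* = 105.0

Work:
Profit: π_i = P·q_i = (a - q_i - q_j)·q_i
FOC: ∂π_i/∂q_i = a - 2q_i - q_j = 0
Reaction function: q_i = (315 - q_j)/2
Symmetry: q* = 315/3 = 105.0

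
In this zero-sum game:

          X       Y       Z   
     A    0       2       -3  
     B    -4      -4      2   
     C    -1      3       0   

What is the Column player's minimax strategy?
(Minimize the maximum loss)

Column should play X, value = 0

Work:
Column player minimizes Row's maximum payoff:
Column X: max payoff to Row = 0
Column Y: max payoff to Row = 3
Column Z: max payoff to Row = 2
Minimum is 0, achieved by column X.
Minimax strategy: X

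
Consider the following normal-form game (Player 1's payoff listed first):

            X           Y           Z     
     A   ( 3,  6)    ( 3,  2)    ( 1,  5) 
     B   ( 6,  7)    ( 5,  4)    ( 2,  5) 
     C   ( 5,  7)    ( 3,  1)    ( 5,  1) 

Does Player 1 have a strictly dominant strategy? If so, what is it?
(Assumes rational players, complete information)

No strictly dominant strategy exists for Player 1

Work:
A strategy strictly dominates another if it gives a strictly higher payoff against every opponent action. Compare each pair of P1's strategies column-by-column:
  A vs B: [3 vs 6, 3 vs 5, 1 vs 2] → A does not strictly dominate B (column X: 3 ≤ 6)
  A vs C: [3 vs 5, 3 vs 3, 1 vs 5] → A does not strictly dominate C (column X: 3 ≤ 5)
  B vs A: [6 vs 3, 5 vs 3, 2 vs 1] → B strictly dominates A
  B vs C: [6 vs 5, 5 vs 3, 2 vs 5] → B does not strictly dominate C (column Z: 2 ≤ 5)
  C vs A: [5 vs 3, 3 vs 3, 5 vs 1] → C does not strictly dominate A (column Y: 3 ≤ 3)
  C vs B: [5 vs 6, 3 vs 5, 5 vs 2] → C does not strictly dominate B (column X: 5 ≤ 6)
No single strategy strictly dominates all others → no strictly dominant strategy.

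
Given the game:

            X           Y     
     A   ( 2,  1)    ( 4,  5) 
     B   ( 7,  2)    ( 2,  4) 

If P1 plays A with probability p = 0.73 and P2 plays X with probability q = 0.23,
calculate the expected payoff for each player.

E[P1] = 3.4347, E[P2] = 3.9342

Work:
E[P1] = p·q·π₁(A,X) + p·(1-q)·π₁(A,Y) + (1-p)·q·π₁(B,X) + (1-p)·(1-q)·π₁(B,Y)
= 0.73·0.23·2 + 0.73·0.77·4 + 0.27·0.23·7 + 0.27·0.77·2
= 3.4347

E[P2] = 3.9342 (similar calculation)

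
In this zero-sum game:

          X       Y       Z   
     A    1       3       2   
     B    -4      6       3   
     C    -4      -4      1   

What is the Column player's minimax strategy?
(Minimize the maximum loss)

Column should play X, value = 1

Work:
Column player minimizes Row's maximum payoff:
Column X: max payoff to Row = 1
Column Y: max payoff to Row = 6
Column Z: max payoff to Row = 3
Minimum is 1, achieved by column X.
Minimax strategy: X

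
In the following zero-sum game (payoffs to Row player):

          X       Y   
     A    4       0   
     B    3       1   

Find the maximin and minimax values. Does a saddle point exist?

Maximin = 1, Minimax = 1, Saddle: True

Work:
Row minimums: [0, 1] → maximin = 1
Column maximums: [4, 1] → minimax = 1
Saddle point exists! Game value = 1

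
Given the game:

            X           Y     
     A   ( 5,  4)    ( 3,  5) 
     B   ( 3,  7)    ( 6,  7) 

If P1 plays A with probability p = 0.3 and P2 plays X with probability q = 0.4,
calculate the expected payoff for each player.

E[P1] = 4.5, E[P2] = 6.28

Work:
E[P1] = p·q·π₁(A,X) + p·(1-q)·π₁(A,Y) + (1-p)·q·π₁(B,X) + (1-p)·(1-q)·π₁(B,Y)
= 0.3·0.4·5 + 0.3·0.6·3 + 0.7·0.4·3 + 0.7·0.6·6
= 4.5

E[P2] = 6.28 (similar calculation)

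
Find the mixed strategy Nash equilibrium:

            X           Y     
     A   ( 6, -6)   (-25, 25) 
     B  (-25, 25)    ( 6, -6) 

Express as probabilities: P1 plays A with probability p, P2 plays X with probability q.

p = 0.5, q = 0.5

Work:
Find probabilities that make opponent indifferent:
P2 chooses q to make P1 indifferent between A and B
P1 chooses p to make P2 indifferent between X and Y
Mixed NE: P1 plays (A: 0.5, B: 0.5), P2 plays (X: 0.5, Y: 0.5)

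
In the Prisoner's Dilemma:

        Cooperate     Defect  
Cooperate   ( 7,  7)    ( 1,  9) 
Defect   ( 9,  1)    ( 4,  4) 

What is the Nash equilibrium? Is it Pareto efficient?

(Defect, Defect) is NE; not Pareto efficient

Work:
Defect dominates Cooperate for both players:
If P2 cooperates: Defect (9) > Cooperate (7)
If P2 defects: Defect (4) > Cooperate (1)
NE: (Defect, Defect) with payoff (4, 4)
But (Cooperate, Cooperate) = (7, 7) Pareto dominates (4, 4)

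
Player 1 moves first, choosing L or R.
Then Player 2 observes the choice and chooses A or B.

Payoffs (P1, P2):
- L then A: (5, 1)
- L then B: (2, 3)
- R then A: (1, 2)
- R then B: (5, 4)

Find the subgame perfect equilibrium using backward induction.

P1 plays R, P2 plays B after L and B after R; Payoff (5, 4)

Work:
Backward induction:
After L: P2 chooses B → P1 gets 2
After R: P2 chooses B → P1 gets 5
P1 chooses R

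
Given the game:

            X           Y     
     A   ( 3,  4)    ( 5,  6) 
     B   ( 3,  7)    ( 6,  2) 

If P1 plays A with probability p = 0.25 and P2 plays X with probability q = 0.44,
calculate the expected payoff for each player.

E[P1] = 4.54, E[P2] = 4.43

Work:
E[P1] = p·q·π₁(A,X) + p·(1-q)·π₁(A,Y) + (1-p)·q·π₁(B,X) + (1-p)·(1-q)·π₁(B,Y)
= 0.25·0.44·3 + 0.25·0.56·5 + 0.75·0.44·3 + 0.75·0.56·6
= 4.54

E[P2] = 4.43 (similar calculation)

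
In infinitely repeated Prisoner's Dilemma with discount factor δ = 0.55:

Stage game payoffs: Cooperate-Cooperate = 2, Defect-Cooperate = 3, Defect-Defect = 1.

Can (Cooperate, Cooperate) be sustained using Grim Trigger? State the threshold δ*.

δ* = 0.5; since δ = 0.55 ≥ 0.5, cooperation can be sustained

Work:
For Grim Trigger:
Cooperate forever: 2/(1-δ)
Defect then punished: 3 + 1·δ/(1-δ)
Need: 2/(1-δ) ≥ 3 + 1·δ/(1-δ)
Solving: δ ≥ (T-R)/(T-P) = (3-2)/(3-1) = 0.5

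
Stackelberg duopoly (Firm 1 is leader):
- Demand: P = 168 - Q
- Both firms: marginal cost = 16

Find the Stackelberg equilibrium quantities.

q₁* (leader) = 76.0, q₂* (follower) = 38.0

Work:
Follower's reaction: q₂ = (a - c - q₁)/2
Leader substitutes: π₁ = q₁·(a - q₁ - (a-c-q₁)/2 - c)
FOC: q₁* = (168 - 16)/2 = 76.00
Then: q₂* = (168 - 16 - 76.0)/2 = 38.00
Leader has first-mover advantage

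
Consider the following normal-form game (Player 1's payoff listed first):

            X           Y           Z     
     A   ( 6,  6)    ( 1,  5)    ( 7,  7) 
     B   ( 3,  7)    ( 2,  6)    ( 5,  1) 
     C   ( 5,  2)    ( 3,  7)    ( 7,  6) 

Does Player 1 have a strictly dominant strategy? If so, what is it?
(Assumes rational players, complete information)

No strictly dominant strategy exists for Player 1

Work:
A strategy strictly dominates another if it gives a strictly higher payoff against every opponent action. Compare each pair of P1's strategies column-by-column:
  A vs B: [6 vs 3, 1 vs 2, 7 vs 5] → A does not strictly dominate B (column Y: 1 ≤ 2)
  A vs C: [6 vs 5, 1 vs 3, 7 vs 7] → A does not strictly dominate C (column Y: 1 ≤ 3)
  B vs A: [3 vs 6, 2 vs 1, 5 vs 7] → B does not strictly dominate A (column X: 3 ≤ 6)
  B vs C: [3 vs 5, 2 vs 3, 5 vs 7] → B does not strictly dominate C (column X: 3 ≤ 5)
  C vs A: [5 vs 6, 3 vs 1, 7 vs 7] → C does not strictly dominate A (column X: 5 ≤ 6)
  C vs B: [5 vs 3, 3 vs 2, 7 vs 5] → C strictly dominates B
No single strategy strictly dominates all others → no strictly dominant strategy.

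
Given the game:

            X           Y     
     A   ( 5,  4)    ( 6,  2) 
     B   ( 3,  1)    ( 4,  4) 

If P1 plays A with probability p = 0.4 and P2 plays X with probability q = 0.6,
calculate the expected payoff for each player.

E[P1] = 4.2, E[P2] = 2.6

Work:
E[P1] = p·q·π₁(A,X) + p·(1-q)·π₁(A,Y) + (1-p)·q·π₁(B,X) + (1-p)·(1-q)·π₁(B,Y)
= 0.4·0.6·5 + 0.4·0.4·6 + 0.6·0.6·3 + 0.6·0.4·4
= 4.2

E[P2] = 2.6 (similar calculation)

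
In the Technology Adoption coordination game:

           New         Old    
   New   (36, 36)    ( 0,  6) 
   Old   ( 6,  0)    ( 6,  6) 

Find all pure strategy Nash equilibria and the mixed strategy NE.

Pure NE: (New, New) and (Old, Old); Mixed NE: p = 0.1667, q = 0.1667

Work:
Check pure NE:
(New, New): (36, 36) - no unilateral deviation beneficial
(Old, Old): (6, 6) - no unilateral deviation beneficial
Mixed NE: P1 plays New with p = 0.1667, P2 plays New with q = 0.1667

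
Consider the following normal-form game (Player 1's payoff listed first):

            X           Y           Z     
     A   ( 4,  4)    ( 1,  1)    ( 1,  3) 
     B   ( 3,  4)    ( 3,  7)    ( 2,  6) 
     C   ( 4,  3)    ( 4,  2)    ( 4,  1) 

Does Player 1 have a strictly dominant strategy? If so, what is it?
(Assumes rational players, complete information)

No strictly dominant strategy exists for Player 1

Work:
A strategy strictly dominates another if it gives a strictly higher payoff against every opponent action. Compare each pair of P1's strategies column-by-column:
  A vs B: [4 vs 3, 1 vs 3, 1 vs 2] → A does not strictly dominate B (column Y: 1 ≤ 3)
  A vs C: [4 vs 4, 1 vs 4, 1 vs 4] → A does not strictly dominate C (column X: 4 ≤ 4)
  B vs A: [3 vs 4, 3 vs 1, 2 vs 1] → B does not strictly dominate A (column X: 3 ≤ 4)
  B vs C: [3 vs 4, 3 vs 4, 2 vs 4] → B does not strictly dominate C (column X: 3 ≤ 4)
  C vs A: [4 vs 4, 4 vs 1, 4 vs 1] → C does not strictly dominate A (column X: 4 ≤ 4)
  C vs B: [4 vs 3, 4 vs 3, 4 vs 2] → C strictly dominates B
No single strategy strictly dominates all others → no strictly dominant strategy.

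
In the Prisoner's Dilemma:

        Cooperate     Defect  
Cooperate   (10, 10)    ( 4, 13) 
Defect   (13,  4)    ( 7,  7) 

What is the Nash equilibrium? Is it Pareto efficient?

(Defect, Defect) is NE; not Pareto efficient

Work:
Defect dominates Cooperate for both players:
If P2 cooperates: Defect (13) > Cooperate (10)
If P2 defects: Defect (7) > Cooperate (4)
NE: (Defect, Defect) with payoff (7, 7)
But (Cooperate, Cooperate) = (10, 10) Pareto dominates (7, 7)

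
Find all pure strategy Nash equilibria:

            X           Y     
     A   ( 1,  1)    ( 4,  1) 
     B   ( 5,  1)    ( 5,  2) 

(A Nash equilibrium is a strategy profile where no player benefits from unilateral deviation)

Nash equilibrium: (B, Y)

Work:
Best responses:
  P1 vs X: payoffs [1, 5] → best response B (payoff 5)
  P1 vs Y: payoffs [4, 5] → best response B (payoff 5)
  P2 vs A: payoffs [1, 1] → best response X/Y (payoff 1)
  P2 vs B: payoffs [1, 2] → best response Y (payoff 2)
Mutual best responses: (B,Y) → Nash equilibria.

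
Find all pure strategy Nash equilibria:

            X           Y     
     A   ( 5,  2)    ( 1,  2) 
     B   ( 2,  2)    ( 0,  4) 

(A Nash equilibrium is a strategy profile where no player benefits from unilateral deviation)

Nash equilibrium: (A, X), (A, Y)

Work:
Best responses:
  P1 vs X: payoffs [5, 2] → best response A (payoff 5)
  P1 vs Y: payoffs [1, 0] → best response A (payoff 1)
  P2 vs A: payoffs [2, 2] → best response X/Y (payoff 2)
  P2 vs B: payoffs [2, 4] → best response Y (payoff 4)
Mutual best responses: (A,X), (A,Y) → Nash equilibria.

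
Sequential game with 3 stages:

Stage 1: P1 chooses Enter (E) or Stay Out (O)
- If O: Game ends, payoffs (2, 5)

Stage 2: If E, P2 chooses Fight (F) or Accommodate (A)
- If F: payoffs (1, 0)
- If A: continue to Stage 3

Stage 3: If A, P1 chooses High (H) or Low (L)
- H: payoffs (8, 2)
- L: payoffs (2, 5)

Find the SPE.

SPE: (E, A, H); Outcome (8, 2)

Work:
Stage 3: P1 chooses H (8 vs 2)
Stage 2: P2: F->0, A->2 (anticipating H). Choose A
Stage 1: P1: O->2, E->8 (anticipating A, H). Choose E
SPE path: E -> A -> H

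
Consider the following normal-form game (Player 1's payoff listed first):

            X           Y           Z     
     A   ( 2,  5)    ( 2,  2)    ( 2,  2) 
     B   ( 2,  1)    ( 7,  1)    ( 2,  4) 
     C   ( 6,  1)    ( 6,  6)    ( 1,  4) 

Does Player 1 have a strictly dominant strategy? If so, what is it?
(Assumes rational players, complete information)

No strictly dominant strategy exists for Player 1

Work:
A strategy strictly dominates another if it gives a strictly higher payoff against every opponent action. Compare each pair of P1's strategies column-by-column:
  A vs B: [2 vs 2, 2 vs 7, 2 vs 2] → A does not strictly dominate B (column X: 2 ≤ 2)
  A vs C: [2 vs 6, 2 vs 6, 2 vs 1] → A does not strictly dominate C (column X: 2 ≤ 6)
  B vs A: [2 vs 2, 7 vs 2, 2 vs 2] → B does not strictly dominate A (column X: 2 ≤ 2)
  B vs C: [2 vs 6, 7 vs 6, 2 vs 1] → B does not strictly dominate C (column X: 2 ≤ 6)
  C vs A: [6 vs 2, 6 vs 2, 1 vs 2] → C does not strictly dominate A (column Z: 1 ≤ 2)
  C vs B: [6 vs 2, 6 vs 7, 1 vs 2] → C does not strictly dominate B (column Y: 6 ≤ 7)
No single strategy strictly dominates all others → no strictly dominant strategy.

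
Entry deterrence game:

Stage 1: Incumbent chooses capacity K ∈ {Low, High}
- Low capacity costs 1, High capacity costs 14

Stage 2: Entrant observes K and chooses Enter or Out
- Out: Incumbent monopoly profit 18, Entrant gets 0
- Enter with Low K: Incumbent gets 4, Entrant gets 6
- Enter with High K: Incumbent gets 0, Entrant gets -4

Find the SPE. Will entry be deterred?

SPE: (High, Enter|Low, Out|High); Entry deterred. Incumbent net profit = 4

Work:
After Low K: Entrant enters (6 > 0)
After High K: Entrant stays out (-4 < 0)
Incumbent: Low → 4−1=3, High → 18−14=4
Incumbent chooses High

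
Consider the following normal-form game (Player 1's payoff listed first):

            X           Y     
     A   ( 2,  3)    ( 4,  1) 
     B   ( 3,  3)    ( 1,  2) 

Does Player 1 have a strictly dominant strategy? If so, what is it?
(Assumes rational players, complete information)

No strictly dominant strategy exists for Player 1

Work:
A strategy strictly dominates another if it gives a strictly higher payoff against every opponent action. Compare each pair of P1's strategies column-by-column:
  A vs B: [2 vs 3, 4 vs 1] → A does not strictly dominate B (column X: 2 ≤ 3)
  B vs A: [3 vs 2, 1 vs 4] → B does not strictly dominate A (column Y: 1 ≤ 4)
No single strategy strictly dominates all others → no strictly dominant strategy.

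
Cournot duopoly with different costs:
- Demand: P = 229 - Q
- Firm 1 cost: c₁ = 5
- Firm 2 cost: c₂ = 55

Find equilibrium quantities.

q₁* = 91.33, q₂* = 41.33

Work:
Reaction: q₁ = (229 - 5 - q₂)/2
Reaction: q₂ = (229 - 55 - q₁)/2
Solve simultaneously:
q₁* = (229 - 2×5 + 55)/3 = 91.33
q₂* = (229 - 2×55 + 5)/3 = 41.33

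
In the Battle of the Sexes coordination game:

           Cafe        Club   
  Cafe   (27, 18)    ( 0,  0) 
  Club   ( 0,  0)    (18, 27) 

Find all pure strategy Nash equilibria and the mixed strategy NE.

Pure NE: (Cafe, Cafe) and (Club, Club); Mixed NE: p = 0.6, q = 0.4

Work:
Check pure NE:
(Cafe, Cafe): (27, 18) - no unilateral deviation beneficial
(Club, Club): (18, 27) - no unilateral deviation beneficial
Mixed NE: P1 plays Cafe with p = 0.6, P2 plays Cafe with q = 0.4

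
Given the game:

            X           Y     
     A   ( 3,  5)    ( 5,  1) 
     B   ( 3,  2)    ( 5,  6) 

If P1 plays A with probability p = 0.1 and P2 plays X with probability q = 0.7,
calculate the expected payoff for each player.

E[P1] = 3.6, E[P2] = 3.26

Work:
E[P1] = p·q·π₁(A,X) + p·(1-q)·π₁(A,Y) + (1-p)·q·π₁(B,X) + (1-p)·(1-q)·π₁(B,Y)
= 0.1·0.7·3 + 0.1·0.3·5 + 0.9·0.7·3 + 0.9·0.3·5
= 3.6

E[P2] = 3.26 (similar calculation)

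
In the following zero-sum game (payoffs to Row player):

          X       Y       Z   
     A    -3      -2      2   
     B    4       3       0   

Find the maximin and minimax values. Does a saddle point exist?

Maximin = 0, Minimax = 2, Saddle: False

Work:
Row minimums: [-3, 0] → maximin = 0
Column maximums: [4, 3, 2] → minimax = 2
No saddle point (maximin ≠ minimax). Mixed strategy needed.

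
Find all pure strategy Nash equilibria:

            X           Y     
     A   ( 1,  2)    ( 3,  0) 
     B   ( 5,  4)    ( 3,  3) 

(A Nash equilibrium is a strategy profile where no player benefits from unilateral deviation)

Nash equilibrium: (B, X)

Work:
Best responses:
  P1 vs X: payoffs [1, 5] → best response B (payoff 5)
  P1 vs Y: payoffs [3, 3] → best response A/B (payoff 3)
  P2 vs A: payoffs [2, 0] → best response X (payoff 2)
  P2 vs B: payoffs [4, 3] → best response X (payoff 4)
Mutual best responses: (B,X) → Nash equilibria.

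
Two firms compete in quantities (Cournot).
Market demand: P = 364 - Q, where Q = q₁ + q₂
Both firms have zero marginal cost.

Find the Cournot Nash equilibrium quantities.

q₁* = q₂* = 121.33; P* = 121.33

Work:
Profit: π_i = P·q_i = (a - q_i - q_j)·q_i
FOC: ∂π_i/∂q_i = a - 2q_i - q_j = 0
Reaction function: q_i = (364 - q_j)/2
Symmetry: q* = 364/3 = 121.33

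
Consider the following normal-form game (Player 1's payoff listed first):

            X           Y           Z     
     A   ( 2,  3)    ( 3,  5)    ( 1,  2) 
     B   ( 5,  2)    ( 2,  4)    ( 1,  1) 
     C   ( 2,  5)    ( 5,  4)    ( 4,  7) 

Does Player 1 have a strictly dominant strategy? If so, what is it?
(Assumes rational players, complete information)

No strictly dominant strategy exists for Player 1

Work:
A strategy strictly dominates another if it gives a strictly higher payoff against every opponent action. Compare each pair of P1's strategies column-by-column:
  A vs B: [2 vs 5, 3 vs 2, 1 vs 1] → A does not strictly dominate B (column X: 2 ≤ 5)
  A vs C: [2 vs 2, 3 vs 5, 1 vs 4] → A does not strictly dominate C (column X: 2 ≤ 2)
  B vs A: [5 vs 2, 2 vs 3, 1 vs 1] → B does not strictly dominate A (column Y: 2 ≤ 3)
  B vs C: [5 vs 2, 2 vs 5, 1 vs 4] → B does not strictly dominate C (column Y: 2 ≤ 5)
  C vs A: [2 vs 2, 5 vs 3, 4 vs 1] → C does not strictly dominate A (column X: 2 ≤ 2)
  C vs B: [2 vs 5, 5 vs 2, 4 vs 1] → C does not strictly dominate B (column X: 2 ≤ 5)
No single strategy strictly dominates all others → no strictly dominant strategy.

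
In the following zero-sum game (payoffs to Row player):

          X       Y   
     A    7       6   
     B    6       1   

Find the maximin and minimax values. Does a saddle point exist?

Maximin = 6, Minimax = 6, Saddle: True

Work:
Row minimums: [6, 1] → maximin = 6
Column maximums: [7, 6] → minimax = 6
Saddle point exists! Game value = 6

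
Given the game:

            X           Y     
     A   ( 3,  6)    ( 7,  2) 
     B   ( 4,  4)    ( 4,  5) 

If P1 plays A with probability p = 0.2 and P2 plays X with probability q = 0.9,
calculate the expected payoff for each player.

E[P1] = 3.88, E[P2] = 4.4

Work:
E[P1] = p·q·π₁(A,X) + p·(1-q)·π₁(A,Y) + (1-p)·q·π₁(B,X) + (1-p)·(1-q)·π₁(B,Y)
= 0.2·0.9·3 + 0.2·0.1·7 + 0.8·0.9·4 + 0.8·0.1·4
= 3.88

E[P2] = 4.4 (similar calculation)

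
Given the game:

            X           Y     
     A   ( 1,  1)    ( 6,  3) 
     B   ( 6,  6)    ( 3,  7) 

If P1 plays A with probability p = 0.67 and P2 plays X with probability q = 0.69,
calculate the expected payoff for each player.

E[P1] = 3.3816, E[P2] = 3.1677

Work:
E[P1] = p·q·π₁(A,X) + p·(1-q)·π₁(A,Y) + (1-p)·q·π₁(B,X) + (1-p)·(1-q)·π₁(B,Y)
= 0.67·0.69·1 + 0.67·0.31·6 + 0.33·0.69·6 + 0.33·0.31·3
= 3.3816

E[P2] = 3.1677 (similar calculation)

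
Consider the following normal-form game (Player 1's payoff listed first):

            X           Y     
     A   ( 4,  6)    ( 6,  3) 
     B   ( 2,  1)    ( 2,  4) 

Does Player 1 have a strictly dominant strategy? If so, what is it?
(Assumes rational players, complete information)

Yes, Player 1's strictly dominant strategy is A

Work:
A strategy strictly dominates another if it gives a strictly higher payoff against every opponent action. Compare each pair of P1's strategies column-by-column:
  A vs B: [4 vs 2, 6 vs 2] → A strictly dominates B
  B vs A: [2 vs 4, 2 vs 6] → B does not strictly dominate A (column X: 2 ≤ 4)
A strictly dominates every other strategy → strictly dominant.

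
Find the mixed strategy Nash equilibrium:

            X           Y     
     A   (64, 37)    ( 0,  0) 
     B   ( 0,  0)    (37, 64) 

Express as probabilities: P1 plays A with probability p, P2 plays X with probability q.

p = 0.6337, q = 0.3663

Work:
Find probabilities that make opponent indifferent:
P2 chooses q to make P1 indifferent between A and B
P1 chooses p to make P2 indifferent between X and Y
Mixed NE: P1 plays (A: 0.6337, B: 0.3663), P2 plays (X: 0.3663, Y: 0.6337)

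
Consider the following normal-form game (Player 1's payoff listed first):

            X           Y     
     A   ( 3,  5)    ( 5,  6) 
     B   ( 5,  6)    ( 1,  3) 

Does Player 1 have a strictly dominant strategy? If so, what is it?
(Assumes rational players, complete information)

No strictly dominant strategy exists for Player 1

Work:
A strategy strictly dominates another if it gives a strictly higher payoff against every opponent action. Compare each pair of P1's strategies column-by-column:
  A vs B: [3 vs 5, 5 vs 1] → A does not strictly dominate B (column X: 3 ≤ 5)
  B vs A: [5 vs 3, 1 vs 5] → B does not strictly dominate A (column Y: 1 ≤ 5)
No single strategy strictly dominates all others → no strictly dominant strategy.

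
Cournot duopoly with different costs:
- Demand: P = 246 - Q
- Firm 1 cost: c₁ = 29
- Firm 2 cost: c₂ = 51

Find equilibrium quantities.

q₁* = 79.67, q₂* = 57.67

Work:
Reaction: q₁ = (246 - 29 - q₂)/2
Reaction: q₂ = (246 - 51 - q₁)/2
Solve simultaneously:
q₁* = (246 - 2×29 + 51)/3 = 79.67
q₂* = (246 - 2×51 + 29)/3 = 57.67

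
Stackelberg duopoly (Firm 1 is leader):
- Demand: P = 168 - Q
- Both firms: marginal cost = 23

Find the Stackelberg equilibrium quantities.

q₁* (leader) = 72.5, q₂* (follower) = 36.25

Work:
Follower's reaction: q₂ = (a - c - q₁)/2
Leader substitutes: π₁ = q₁·(a - q₁ - (a-c-q₁)/2 - c)
FOC: q₁* = (168 - 23)/2 = 72.50
Then: q₂* = (168 - 23 - 72.5)/2 = 36.25
Leader has first-mover advantage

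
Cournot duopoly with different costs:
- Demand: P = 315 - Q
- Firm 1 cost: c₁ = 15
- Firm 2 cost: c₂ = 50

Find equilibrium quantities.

q₁* = 111.67, q₂* = 76.67

Work:
Reaction: q₁ = (315 - 15 - q₂)/2
Reaction: q₂ = (315 - 50 - q₁)/2
Solve simultaneously:
q₁* = (315 - 2×15 + 50)/3 = 111.67
q₂* = (315 - 2×50 + 15)/3 = 76.67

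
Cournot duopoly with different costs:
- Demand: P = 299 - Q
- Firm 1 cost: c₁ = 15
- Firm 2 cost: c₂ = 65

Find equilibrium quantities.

q₁* = 111.33, q₂* = 61.33

Work:
Reaction: q₁ = (299 - 15 - q₂)/2
Reaction: q₂ = (299 - 65 - q₁)/2
Solve simultaneously:
q₁* = (299 - 2×15 + 65)/3 = 111.33
q₂* = (299 - 2×65 + 15)/3 = 61.33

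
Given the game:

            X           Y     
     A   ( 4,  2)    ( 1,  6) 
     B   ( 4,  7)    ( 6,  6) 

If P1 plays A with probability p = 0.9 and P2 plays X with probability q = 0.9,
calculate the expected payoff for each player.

E[P1] = 3.75, E[P2] = 2.85

Work:
E[P1] = p·q·π₁(A,X) + p·(1-q)·π₁(A,Y) + (1-p)·q·π₁(B,X) + (1-p)·(1-q)·π₁(B,Y)
= 0.9·0.9·4 + 0.9·0.1·1 + 0.1·0.9·4 + 0.1·0.1·6
= 3.75

E[P2] = 2.85 (similar calculation)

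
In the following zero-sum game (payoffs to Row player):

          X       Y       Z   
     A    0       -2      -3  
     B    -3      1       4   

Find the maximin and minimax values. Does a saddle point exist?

Maximin = -3, Minimax = 0, Saddle: False

Work:
Row minimums: [-3, -3] → maximin = -3
Column maximums: [0, 1, 4] → minimax = 0
No saddle point (maximin ≠ minimax). Mixed strategy needed.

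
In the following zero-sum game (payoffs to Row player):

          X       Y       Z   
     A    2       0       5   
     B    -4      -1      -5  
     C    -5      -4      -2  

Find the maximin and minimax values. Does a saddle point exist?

Maximin = 0, Minimax = 0, Saddle: True

Work:
Row minimums: [0, -5, -5] → maximin = 0
Column maximums: [2, 0, 5] → minimax = 0
Saddle point exists! Game value = 0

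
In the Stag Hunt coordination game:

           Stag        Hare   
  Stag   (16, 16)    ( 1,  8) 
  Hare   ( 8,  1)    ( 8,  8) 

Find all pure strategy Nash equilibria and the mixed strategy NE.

Pure NE: (Stag, Stag) and (Hare, Hare); Mixed NE: p = 0.4667, q = 0.4667

Work:
Check pure NE:
(Stag, Stag): (16, 16) - no unilateral deviation beneficial
(Hare, Hare): (8, 8) - no unilateral deviation beneficial
Mixed NE: P1 plays Stag with p = 0.4667, P2 plays Stag with q = 0.4667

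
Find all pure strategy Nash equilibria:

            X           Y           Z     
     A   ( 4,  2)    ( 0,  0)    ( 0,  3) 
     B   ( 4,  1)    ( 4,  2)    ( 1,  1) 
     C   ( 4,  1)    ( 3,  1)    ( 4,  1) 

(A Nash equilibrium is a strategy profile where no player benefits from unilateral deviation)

Nash equilibrium: (B, Y), (C, X), (C, Z)

Work:
Best responses:
  P1 vs X: payoffs [4, 4, 4] → best response A/B/C (payoff 4)
  P1 vs Y: payoffs [0, 4, 3] → best response B (payoff 4)
  P1 vs Z: payoffs [0, 1, 4] → best response C (payoff 4)
  P2 vs A: payoffs [2, 0, 3] → best response Z (payoff 3)
  P2 vs B: payoffs [1, 2, 1] → best response Y (payoff 2)
  P2 vs C: payoffs [1, 1, 1] → best response X/Y/Z (payoff 1)
Mutual best responses: (B,Y), (C,X), (C,Z) → Nash equilibria.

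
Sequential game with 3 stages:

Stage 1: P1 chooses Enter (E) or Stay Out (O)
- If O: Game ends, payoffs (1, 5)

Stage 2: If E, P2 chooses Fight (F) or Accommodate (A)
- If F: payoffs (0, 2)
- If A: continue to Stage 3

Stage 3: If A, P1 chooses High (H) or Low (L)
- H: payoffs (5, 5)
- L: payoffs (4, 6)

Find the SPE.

SPE: (E, A, H); Outcome (5, 5)

Work:
Stage 3: P1 chooses H (5 vs 4)
Stage 2: P2: F->2, A->5 (anticipating H). Choose A
Stage 1: P1: O->1, E->5 (anticipating A, H). Choose E
SPE path: E -> A -> H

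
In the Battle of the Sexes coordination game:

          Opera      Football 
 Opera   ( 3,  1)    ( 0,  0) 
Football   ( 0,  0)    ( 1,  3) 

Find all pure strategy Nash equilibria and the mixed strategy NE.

Pure NE: (Opera, Opera) and (Football, Football); Mixed NE: p = 0.75, q = 0.25

Work:
Check pure NE:
(Opera, Opera): (3, 1) - no unilateral deviation beneficial
(Football, Football): (1, 3) - no unilateral deviation beneficial
Mixed NE: P1 plays Opera with p = 0.75, P2 plays Opera with q = 0.25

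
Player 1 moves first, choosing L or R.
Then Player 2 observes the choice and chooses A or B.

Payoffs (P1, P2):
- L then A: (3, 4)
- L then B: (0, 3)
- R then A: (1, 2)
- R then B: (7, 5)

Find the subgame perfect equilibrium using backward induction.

P1 plays R, P2 plays A after L and B after R; Payoff (7, 5)

Work:
Backward induction:
After L: P2 chooses A → P1 gets 3
After R: P2 chooses B → P1 gets 7
P1 chooses R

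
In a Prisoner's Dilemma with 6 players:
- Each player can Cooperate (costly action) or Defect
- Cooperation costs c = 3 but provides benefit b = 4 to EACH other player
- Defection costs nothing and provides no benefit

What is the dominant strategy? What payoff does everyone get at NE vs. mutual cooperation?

Dominant: Defect; NE payoff = 0; Coop payoff = 17

Work:
Defect dominates (saves cost c = 3, benefit to others is external)
NE: All defect → everyone gets 0
If all cooperate: each receives (5)×4 - 3 = 17
Social dilemma: 17 > 0 but NE gives 0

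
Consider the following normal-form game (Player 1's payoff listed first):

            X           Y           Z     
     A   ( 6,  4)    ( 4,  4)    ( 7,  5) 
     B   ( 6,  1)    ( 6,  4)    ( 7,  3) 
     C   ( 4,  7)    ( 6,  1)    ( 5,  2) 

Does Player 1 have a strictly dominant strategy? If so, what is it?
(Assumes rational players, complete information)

No strictly dominant strategy exists for Player 1

Work:
A strategy strictly dominates another if it gives a strictly higher payoff against every opponent action. Compare each pair of P1's strategies column-by-column:
  A vs B: [6 vs 6, 4 vs 6, 7 vs 7] → A does not strictly dominate B (column X: 6 ≤ 6)
  A vs C: [6 vs 4, 4 vs 6, 7 vs 5] → A does not strictly dominate C (column Y: 4 ≤ 6)
  B vs A: [6 vs 6, 6 vs 4, 7 vs 7] → B does not strictly dominate A (column X: 6 ≤ 6)
  B vs C: [6 vs 4, 6 vs 6, 7 vs 5] → B does not strictly dominate C (column Y: 6 ≤ 6)
  C vs A: [4 vs 6, 6 vs 4, 5 vs 7] → C does not strictly dominate A (column X: 4 ≤ 6)
  C vs B: [4 vs 6, 6 vs 6, 5 vs 7] → C does not strictly dominate B (column X: 4 ≤ 6)
No single strategy strictly dominates all others → no strictly dominant strategy.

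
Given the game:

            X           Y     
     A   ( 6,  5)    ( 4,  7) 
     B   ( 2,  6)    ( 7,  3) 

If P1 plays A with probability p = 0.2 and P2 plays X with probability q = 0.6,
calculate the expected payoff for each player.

E[P1] = 4.24, E[P2] = 5.0

Work:
E[P1] = p·q·π₁(A,X) + p·(1-q)·π₁(A,Y) + (1-p)·q·π₁(B,X) + (1-p)·(1-q)·π₁(B,Y)
= 0.2·0.6·6 + 0.2·0.4·4 + 0.8·0.6·2 + 0.8·0.4·7
= 4.24

E[P2] = 5.0 (similar calculation)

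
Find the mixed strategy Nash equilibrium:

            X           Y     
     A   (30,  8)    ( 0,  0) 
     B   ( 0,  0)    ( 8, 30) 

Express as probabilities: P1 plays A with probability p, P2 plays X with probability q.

p = 0.7895, q = 0.2105

Work:
Find probabilities that make opponent indifferent:
P2 chooses q to make P1 indifferent between A and B
P1 chooses p to make P2 indifferent between X and Y
Mixed NE: P1 plays (A: 0.7895, B: 0.2105), P2 plays (X: 0.2105, Y: 0.7895)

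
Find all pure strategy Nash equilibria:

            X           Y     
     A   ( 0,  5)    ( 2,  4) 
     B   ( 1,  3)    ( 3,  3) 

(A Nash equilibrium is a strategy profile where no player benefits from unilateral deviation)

Nash equilibrium: (B, X), (B, Y)

Work:
Best responses:
  P1 vs X: payoffs [0, 1] → best response B (payoff 1)
  P1 vs Y: payoffs [2, 3] → best response B (payoff 3)
  P2 vs A: payoffs [5, 4] → best response X (payoff 5)
  P2 vs B: payoffs [3, 3] → best response X/Y (payoff 3)
Mutual best responses: (B,X), (B,Y) → Nash equilibria.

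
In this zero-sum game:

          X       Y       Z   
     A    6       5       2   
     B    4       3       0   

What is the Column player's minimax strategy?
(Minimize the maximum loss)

Column should play Z, value = 2

Work:
Column player minimizes Row's maximum payoff:
Column X: max payoff to Row = 6
Column Y: max payoff to Row = 5
Column Z: max payoff to Row = 2
Minimum is 2, achieved by column Z.
Minimax strategy: Z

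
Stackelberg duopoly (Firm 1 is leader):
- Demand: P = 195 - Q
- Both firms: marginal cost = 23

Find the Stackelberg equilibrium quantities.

q₁* (leader) = 86.0, q₂* (follower) = 43.0

Work:
Follower's reaction: q₂ = (a - c - q₁)/2
Leader substitutes: π₁ = q₁·(a - q₁ - (a-c-q₁)/2 - c)
FOC: q₁* = (195 - 23)/2 = 86.00
Then: q₂* = (195 - 23 - 86.0)/2 = 43.00
Leader has first-mover advantage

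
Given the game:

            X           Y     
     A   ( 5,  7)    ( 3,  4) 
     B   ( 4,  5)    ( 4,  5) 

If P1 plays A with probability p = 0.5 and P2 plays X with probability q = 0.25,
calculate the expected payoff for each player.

E[P1] = 3.75, E[P2] = 4.875

Work:
E[P1] = p·q·π₁(A,X) + p·(1-q)·π₁(A,Y) + (1-p)·q·π₁(B,X) + (1-p)·(1-q)·π₁(B,Y)
= 0.5·0.25·5 + 0.5·0.75·3 + 0.5·0.25·4 + 0.5·0.75·4
= 3.75

E[P2] = 4.875 (similar calculation)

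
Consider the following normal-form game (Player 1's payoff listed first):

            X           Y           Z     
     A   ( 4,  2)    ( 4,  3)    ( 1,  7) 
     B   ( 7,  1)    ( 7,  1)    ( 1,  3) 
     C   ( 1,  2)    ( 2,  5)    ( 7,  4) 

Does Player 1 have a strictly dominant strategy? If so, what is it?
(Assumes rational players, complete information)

No strictly dominant strategy exists for Player 1

Work:
A strategy strictly dominates another if it gives a strictly higher payoff against every opponent action. Compare each pair of P1's strategies column-by-column:
  A vs B: [4 vs 7, 4 vs 7, 1 vs 1] → A does not strictly dominate B (column X: 4 ≤ 7)
  A vs C: [4 vs 1, 4 vs 2, 1 vs 7] → A does not strictly dominate C (column Z: 1 ≤ 7)
  B vs A: [7 vs 4, 7 vs 4, 1 vs 1] → B does not strictly dominate A (column Z: 1 ≤ 1)
  B vs C: [7 vs 1, 7 vs 2, 1 vs 7] → B does not strictly dominate C (column Z: 1 ≤ 7)
  C vs A: [1 vs 4, 2 vs 4, 7 vs 1] → C does not strictly dominate A (column X: 1 ≤ 4)
  C vs B: [1 vs 7, 2 vs 7, 7 vs 1] → C does not strictly dominate B (column X: 1 ≤ 7)
No single strategy strictly dominates all others → no strictly dominant strategy.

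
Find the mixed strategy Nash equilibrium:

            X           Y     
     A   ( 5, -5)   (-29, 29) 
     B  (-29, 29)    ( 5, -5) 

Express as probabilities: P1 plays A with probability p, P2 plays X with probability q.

p = 0.5, q = 0.5

Work:
Find probabilities that make opponent indifferent:
P2 chooses q to make P1 indifferent between A and B
P1 chooses p to make P2 indifferent between X and Y
Mixed NE: P1 plays (A: 0.5, B: 0.5), P2 plays (X: 0.5, Y: 0.5)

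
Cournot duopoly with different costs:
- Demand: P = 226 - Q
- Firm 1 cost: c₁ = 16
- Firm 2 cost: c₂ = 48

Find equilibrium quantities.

q₁* = 80.67, q₂* = 48.67

Work:
Reaction: q₁ = (226 - 16 - q₂)/2
Reaction: q₂ = (226 - 48 - q₁)/2
Solve simultaneously:
q₁* = (226 - 2×16 + 48)/3 = 80.67
q₂* = (226 - 2×48 + 16)/3 = 48.67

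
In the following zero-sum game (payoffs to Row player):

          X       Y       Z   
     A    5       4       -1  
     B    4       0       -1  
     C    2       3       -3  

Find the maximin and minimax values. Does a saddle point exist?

Maximin = -1, Minimax = -1, Saddle: True

Work:
Row minimums: [-1, -1, -3] → maximin = -1
Column maximums: [5, 4, -1] → minimax = -1
Saddle point exists! Game value = -1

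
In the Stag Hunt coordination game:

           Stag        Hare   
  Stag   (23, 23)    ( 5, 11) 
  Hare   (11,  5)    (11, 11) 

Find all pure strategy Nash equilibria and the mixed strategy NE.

Pure NE: (Stag, Stag) and (Hare, Hare); Mixed NE: p = 0.3333, q = 0.3333

Work:
Check pure NE:
(Stag, Stag): (23, 23) - no unilateral deviation beneficial
(Hare, Hare): (11, 11) - no unilateral deviation beneficial
Mixed NE: P1 plays Stag with p = 0.3333, P2 plays Stag with q = 0.3333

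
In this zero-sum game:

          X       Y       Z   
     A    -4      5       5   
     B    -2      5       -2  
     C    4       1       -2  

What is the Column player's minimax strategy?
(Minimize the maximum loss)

Column should play X, value = 4

Work:
Column player minimizes Row's maximum payoff:
Column X: max payoff to Row = 4
Column Y: max payoff to Row = 5
Column Z: max payoff to Row = 5
Minimum is 4, achieved by column X.
Minimax strategy: X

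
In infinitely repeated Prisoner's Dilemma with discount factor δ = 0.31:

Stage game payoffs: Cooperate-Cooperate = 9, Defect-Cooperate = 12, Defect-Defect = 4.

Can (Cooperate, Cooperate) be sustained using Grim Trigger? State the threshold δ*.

δ* = 0.375; since δ = 0.31 < 0.375, cooperation cannot be sustained

Work:
For Grim Trigger:
Cooperate forever: 9/(1-δ)
Defect then punished: 12 + 4·δ/(1-δ)
Need: 9/(1-δ) ≥ 12 + 4·δ/(1-δ)
Solving: δ ≥ (T-R)/(T-P) = (12-9)/(12-4) = 0.375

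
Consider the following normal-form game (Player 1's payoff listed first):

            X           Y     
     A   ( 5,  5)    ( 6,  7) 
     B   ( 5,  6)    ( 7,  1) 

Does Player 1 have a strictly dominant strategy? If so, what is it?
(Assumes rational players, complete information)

No strictly dominant strategy exists for Player 1

Work:
A strategy strictly dominates another if it gives a strictly higher payoff against every opponent action. Compare each pair of P1's strategies column-by-column:
  A vs B: [5 vs 5, 6 vs 7] → A does not strictly dominate B (column X: 5 ≤ 5)
  B vs A: [5 vs 5, 7 vs 6] → B does not strictly dominate A (column X: 5 ≤ 5)
No single strategy strictly dominates all others → no strictly dominant strategy.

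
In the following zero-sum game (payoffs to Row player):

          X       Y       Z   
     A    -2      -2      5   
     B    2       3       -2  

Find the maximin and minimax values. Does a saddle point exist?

Maximin = -2, Minimax = 2, Saddle: False

Work:
Row minimums: [-2, -2] → maximin = -2
Column maximums: [2, 3, 5] → minimax = 2
No saddle point (maximin ≠ minimax). Mixed strategy needed.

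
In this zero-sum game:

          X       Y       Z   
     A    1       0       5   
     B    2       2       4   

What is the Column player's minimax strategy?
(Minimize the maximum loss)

Column should play X or Y (all achieve the minimum), value = 2

Work:
Column player minimizes Row's maximum payoff:
Column X: max payoff to Row = 2
Column Y: max payoff to Row = 2
Column Z: max payoff to Row = 5
Minimum is 2, achieved by columns X, Y (tied).
Each of X or Y is a minimax strategy.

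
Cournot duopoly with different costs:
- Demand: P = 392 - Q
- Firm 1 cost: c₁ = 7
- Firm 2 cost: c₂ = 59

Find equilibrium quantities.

q₁* = 145.67, q₂* = 93.67

Work:
Reaction: q₁ = (392 - 7 - q₂)/2
Reaction: q₂ = (392 - 59 - q₁)/2
Solve simultaneously:
q₁* = (392 - 2×7 + 59)/3 = 145.67
q₂* = (392 - 2×59 + 7)/3 = 93.67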